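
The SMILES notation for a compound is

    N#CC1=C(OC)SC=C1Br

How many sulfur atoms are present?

1

Scan the SMILES for S atoms (remember two-letter symbols like Cl and Br are single atoms).
Sulfur count: 1.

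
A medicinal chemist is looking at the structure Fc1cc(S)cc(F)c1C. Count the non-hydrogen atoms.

Every atom symbol written in the SMILES (organic subset) is one heavy atom; implicit H are not written.
Heavy atoms by element → C:7, F:2, S:1.
Total: 10.

10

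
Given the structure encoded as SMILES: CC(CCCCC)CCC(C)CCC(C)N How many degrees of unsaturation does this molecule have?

Degree of unsaturation = (number of rings) + (number of π bonds).
Ring closures in the SMILES: 0.
π bonds: none → 0 DoU from unsaturation.
Total DoU = 0 + 0 = 0.

0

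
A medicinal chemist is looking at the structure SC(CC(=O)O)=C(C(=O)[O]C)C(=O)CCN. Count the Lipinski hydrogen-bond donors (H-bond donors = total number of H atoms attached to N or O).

3

Donors: find every N or O and count the H atoms it carries.
  atom 5 (O): bond orders sum to 2 → 0 H
  atom 6 (O): bond orders sum to 1 → 1 H
  atom 9 (O): bond orders sum to 2 → 0 H
  atom 10 (O): bond orders sum to 2 → 0 H
  atom 13 (O): bond orders sum to 2 → 0 H
  atom 16 (N): bond orders sum to 1 → 2 H
Lipinski HBD = 3.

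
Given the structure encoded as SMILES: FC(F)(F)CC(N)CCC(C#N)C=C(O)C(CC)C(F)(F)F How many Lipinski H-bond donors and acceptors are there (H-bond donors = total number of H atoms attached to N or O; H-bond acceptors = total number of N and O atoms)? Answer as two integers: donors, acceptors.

3, 3

Donors: find every N or O and count the H atoms it carries.
  atom 7 (N): bond orders sum to 1 → 2 H
  atom 12 (N): bond orders sum to 3 → 0 H
  atom 15 (O): bond orders sum to 1 → 1 H
Lipinski HBD = 3.
Acceptors: N atoms = 2, O atoms = 1 → HBA = 3.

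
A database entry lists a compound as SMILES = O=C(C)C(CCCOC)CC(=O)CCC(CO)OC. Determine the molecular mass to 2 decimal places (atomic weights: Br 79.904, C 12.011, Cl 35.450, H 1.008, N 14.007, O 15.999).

274.36 g/mol

First, the molecular formula is C14H26O5 (counting implicit H from valence).
  C: 14 × 12.011 = 168.154
  H: 26 × 1.008 = 26.208
  O: 5 × 15.999 = 79.995
Sum: 14×12.011 + 26×1.008 + 5×15.999 = 274.357 → 274.36 g/mol.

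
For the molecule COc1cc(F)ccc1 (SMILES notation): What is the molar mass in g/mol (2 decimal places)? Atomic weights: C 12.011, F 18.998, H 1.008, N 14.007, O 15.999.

First, the molecular formula is C7H7FO (counting implicit H from valence).
  C: 7 × 12.011 = 84.077
  F: 1 × 18.998 = 18.998
  H: 7 × 1.008 = 7.056
  O: 1 × 15.999 = 15.999
Sum: 7×12.011 + 1×18.998 + 7×1.008 + 1×15.999 = 126.130 → 126.13 g/mol.

126.13 g/mol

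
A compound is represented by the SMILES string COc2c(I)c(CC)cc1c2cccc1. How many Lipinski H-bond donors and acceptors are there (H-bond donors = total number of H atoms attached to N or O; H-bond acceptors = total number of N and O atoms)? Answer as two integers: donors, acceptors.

0, 1

Donors: find every N or O and count the H atoms it carries.
  atom 2 (O): bond orders sum to 2 → 0 H
Lipinski HBD = 0.
Acceptors: N atoms = 0, O atoms = 1 → HBA = 1.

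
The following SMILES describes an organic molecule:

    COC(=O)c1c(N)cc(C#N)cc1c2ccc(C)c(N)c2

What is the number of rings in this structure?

2

In SMILES, each pair of matching ring-closure digits denotes one ring-closing bond; the number of such bonds equals the number of independent rings.
Ring-closure bonds here: 2.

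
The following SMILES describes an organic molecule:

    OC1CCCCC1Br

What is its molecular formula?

C6H11BrO

Walk through each heavy atom and fill implicit hydrogens from standard valence (C 4, N 3, O 2, S 2, halogen 1):
  atom 1: O, bond orders sum to 1 (valence 2) → 1 H
  atom 2: C, bond orders sum to 3 (valence 4) → 1 H
  atom 3: C, bond orders sum to 2 (valence 4) → 2 H
  atom 4: C, bond orders sum to 2 (valence 4) → 2 H
  atom 5: C, bond orders sum to 2 (valence 4) → 2 H
  atom 6: C, bond orders sum to 2 (valence 4) → 2 H
  atom 7: C, bond orders sum to 3 (valence 4) → 1 H
  atom 8: Br (halogen, monovalent) → 0 H
Totals → C:6, H:11, Br:1, O:1.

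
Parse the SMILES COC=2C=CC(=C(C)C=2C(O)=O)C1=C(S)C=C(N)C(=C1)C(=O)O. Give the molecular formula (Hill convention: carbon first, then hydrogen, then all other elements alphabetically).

C16H15NO5S

Walk through each heavy atom and fill implicit hydrogens from standard valence (C 4, N 3, O 2, S 2, halogen 1):
  atom 1: C, bond orders sum to 1 (valence 4) → 3 H
  atom 2: O, bond orders sum to 2 (valence 2) → 0 H
  atom 3: C, bond orders sum to 4 (valence 4) → 0 H
  atom 4: C, bond orders sum to 3 (valence 4) → 1 H
  atom 5: C, bond orders sum to 3 (valence 4) → 1 H
  atom 6: C, bond orders sum to 4 (valence 4) → 0 H
  atom 7: C, bond orders sum to 4 (valence 4) → 0 H
  atom 8: C, bond orders sum to 1 (valence 4) → 3 H
  atom 9: C, bond orders sum to 4 (valence 4) → 0 H
  atom 10: C, bond orders sum to 4 (valence 4) → 0 H
  atom 11: O, bond orders sum to 1 (valence 2) → 1 H
  atom 12: O, bond orders sum to 2 (valence 2) → 0 H
  atom 13: C, bond orders sum to 4 (valence 4) → 0 H
  atom 14: C, bond orders sum to 4 (valence 4) → 0 H
  atom 15: S, bond orders sum to 1 (valence 2) → 1 H
  atom 16: C, bond orders sum to 3 (valence 4) → 1 H
  atom 17: C, bond orders sum to 4 (valence 4) → 0 H
  atom 18: N, bond orders sum to 1 (valence 3) → 2 H
  atom 19: C, bond orders sum to 4 (valence 4) → 0 H
  atom 20: C, bond orders sum to 3 (valence 4) → 1 H
  atom 21: C, bond orders sum to 4 (valence 4) → 0 H
  atom 22: O, bond orders sum to 2 (valence 2) → 0 H
  atom 23: O, bond orders sum to 1 (valence 2) → 1 H
Totals → C:16, H:15, N:1, O:5, S:1.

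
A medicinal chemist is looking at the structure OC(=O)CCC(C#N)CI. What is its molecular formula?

Walk through each heavy atom and fill implicit hydrogens from standard valence (C 4, N 3, O 2, S 2, halogen 1):
  atom 1: O, bond orders sum to 1 (valence 2) → 1 H
  atom 2: C, bond orders sum to 4 (valence 4) → 0 H
  atom 3: O, bond orders sum to 2 (valence 2) → 0 H
  atom 4: C, bond orders sum to 2 (valence 4) → 2 H
  atom 5: C, bond orders sum to 2 (valence 4) → 2 H
  atom 6: C, bond orders sum to 3 (valence 4) → 1 H
  atom 7: C, bond orders sum to 4 (valence 4) → 0 H
  atom 8: N, bond orders sum to 3 (valence 3) → 0 H
  atom 9: C, bond orders sum to 2 (valence 4) → 2 H
  atom 10: I (halogen, monovalent) → 0 H
Totals → C:6, H:8, I:1, N:1, O:2.
In Hill order: C6H8INO2.

C6H8INO2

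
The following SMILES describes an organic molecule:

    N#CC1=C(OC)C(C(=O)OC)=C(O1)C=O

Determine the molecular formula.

C9H7NO5

Walk through each heavy atom and fill implicit hydrogens from standard valence (C 4, N 3, O 2, S 2, halogen 1):
  atom 1: N, bond orders sum to 3 (valence 3) → 0 H
  atom 2: C, bond orders sum to 4 (valence 4) → 0 H
  atom 3: C, bond orders sum to 4 (valence 4) → 0 H
  atom 4: C, bond orders sum to 4 (valence 4) → 0 H
  atom 5: O, bond orders sum to 2 (valence 2) → 0 H
  atom 6: C, bond orders sum to 1 (valence 4) → 3 H
  atom 7: C, bond orders sum to 4 (valence 4) → 0 H
  atom 8: C, bond orders sum to 4 (valence 4) → 0 H
  atom 9: O, bond orders sum to 2 (valence 2) → 0 H
  atom 10: O, bond orders sum to 2 (valence 2) → 0 H
  atom 11: C, bond orders sum to 1 (valence 4) → 3 H
  atom 12: C, bond orders sum to 4 (valence 4) → 0 H
  atom 13: O, bond orders sum to 2 (valence 2) → 0 H
  atom 14: C, bond orders sum to 3 (valence 4) → 1 H
  atom 15: O, bond orders sum to 2 (valence 2) → 0 H
Totals → C:9, H:7, N:1, O:5.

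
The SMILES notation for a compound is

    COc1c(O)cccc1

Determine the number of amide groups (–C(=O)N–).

Scan the SMILES for the amide motif — none present.
Groups that are present: 1 ether, 1 hydroxyl.

0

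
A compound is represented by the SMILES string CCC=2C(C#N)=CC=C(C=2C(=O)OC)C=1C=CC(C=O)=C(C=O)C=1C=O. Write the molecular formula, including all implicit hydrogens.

Walk through each heavy atom and fill implicit hydrogens from standard valence (C 4, N 3, O 2, S 2, halogen 1):
  atom 1: C, bond orders sum to 1 (valence 4) → 3 H
  atom 2: C, bond orders sum to 2 (valence 4) → 2 H
  atom 3: C, bond orders sum to 4 (valence 4) → 0 H
  atom 4: C, bond orders sum to 4 (valence 4) → 0 H
  atom 5: C, bond orders sum to 4 (valence 4) → 0 H
  atom 6: N, bond orders sum to 3 (valence 3) → 0 H
  atom 7: C, bond orders sum to 3 (valence 4) → 1 H
  atom 8: C, bond orders sum to 3 (valence 4) → 1 H
  atom 9: C, bond orders sum to 4 (valence 4) → 0 H
  atom 10: C, bond orders sum to 4 (valence 4) → 0 H
  atom 11: C, bond orders sum to 4 (valence 4) → 0 H
  atom 12: O, bond orders sum to 2 (valence 2) → 0 H
  atom 13: O, bond orders sum to 2 (valence 2) → 0 H
  atom 14: C, bond orders sum to 1 (valence 4) → 3 H
  atom 15: C, bond orders sum to 4 (valence 4) → 0 H
  atom 16: C, bond orders sum to 3 (valence 4) → 1 H
  atom 17: C, bond orders sum to 3 (valence 4) → 1 H
  atom 18: C, bond orders sum to 4 (valence 4) → 0 H
  atom 19: C, bond orders sum to 3 (valence 4) → 1 H
  atom 20: O, bond orders sum to 2 (valence 2) → 0 H
  atom 21: C, bond orders sum to 4 (valence 4) → 0 H
  atom 22: C, bond orders sum to 3 (valence 4) → 1 H
  atom 23: O, bond orders sum to 2 (valence 2) → 0 H
  atom 24: C, bond orders sum to 4 (valence 4) → 0 H
  atom 25: C, bond orders sum to 3 (valence 4) → 1 H
  atom 26: O, bond orders sum to 2 (valence 2) → 0 H
Totals → C:20, H:15, N:1, O:5.

C20H15NO5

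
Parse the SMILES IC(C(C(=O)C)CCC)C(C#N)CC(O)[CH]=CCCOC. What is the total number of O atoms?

Scan the SMILES for O atoms (remember two-letter symbols like Cl and Br are single atoms).
Oxygen count: 3.

3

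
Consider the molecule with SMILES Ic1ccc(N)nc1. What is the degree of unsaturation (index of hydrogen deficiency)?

4

Molecular formula: C5H5IN2.
DoU = (2C + 2 + N − H − X) / 2, where X is the halogen count and O/S are ignored.
    = (2·5 + 2 + 2 − 5 − 1) / 2 = 8 / 2 = 4.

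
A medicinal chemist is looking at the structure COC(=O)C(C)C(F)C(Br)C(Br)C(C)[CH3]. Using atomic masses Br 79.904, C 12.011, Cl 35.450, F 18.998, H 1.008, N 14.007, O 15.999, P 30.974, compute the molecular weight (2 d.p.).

348.05 g/mol

First, the molecular formula is C10H17Br2FO2 (counting implicit H from valence).
  Br: 2 × 79.904 = 159.808
  C: 10 × 12.011 = 120.110
  F: 1 × 18.998 = 18.998
  H: 17 × 1.008 = 17.136
  O: 2 × 15.999 = 31.998
Sum: 2×79.904 + 10×12.011 + 1×18.998 + 17×1.008 + 2×15.999 = 348.050 → 348.05 g/mol.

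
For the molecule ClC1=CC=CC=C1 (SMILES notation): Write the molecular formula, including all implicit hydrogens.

Walk through each heavy atom and fill implicit hydrogens from standard valence (C 4, N 3, O 2, S 2, halogen 1):
  atom 1: Cl (halogen, monovalent) → 0 H
  atom 2: C, bond orders sum to 4 (valence 4) → 0 H
  atom 3: C, bond orders sum to 3 (valence 4) → 1 H
  atom 4: C, bond orders sum to 3 (valence 4) → 1 H
  atom 5: C, bond orders sum to 3 (valence 4) → 1 H
  atom 6: C, bond orders sum to 3 (valence 4) → 1 H
  atom 7: C, bond orders sum to 3 (valence 4) → 1 H
Totals → C:6, H:5, Cl:1.

C6H5Cl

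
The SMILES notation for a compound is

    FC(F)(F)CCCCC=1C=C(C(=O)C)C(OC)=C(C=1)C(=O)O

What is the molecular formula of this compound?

Walk through each heavy atom and fill implicit hydrogens from standard valence (C 4, N 3, O 2, S 2, halogen 1):
  atom 1: F (halogen, monovalent) → 0 H
  atom 2: C, bond orders sum to 4 (valence 4) → 0 H
  atom 3: F (halogen, monovalent) → 0 H
  atom 4: F (halogen, monovalent) → 0 H
  atom 5: C, bond orders sum to 2 (valence 4) → 2 H
  atom 6: C, bond orders sum to 2 (valence 4) → 2 H
  atom 7: C, bond orders sum to 2 (valence 4) → 2 H
  atom 8: C, bond orders sum to 2 (valence 4) → 2 H
  atom 9: C, bond orders sum to 4 (valence 4) → 0 H
  atom 10: C, bond orders sum to 3 (valence 4) → 1 H
  atom 11: C, bond orders sum to 4 (valence 4) → 0 H
  atom 12: C, bond orders sum to 4 (valence 4) → 0 H
  atom 13: O, bond orders sum to 2 (valence 2) → 0 H
  atom 14: C, bond orders sum to 1 (valence 4) → 3 H
  atom 15: C, bond orders sum to 4 (valence 4) → 0 H
  atom 16: O, bond orders sum to 2 (valence 2) → 0 H
  atom 17: C, bond orders sum to 1 (valence 4) → 3 H
  atom 18: C, bond orders sum to 4 (valence 4) → 0 H
  atom 19: C, bond orders sum to 3 (valence 4) → 1 H
  atom 20: C, bond orders sum to 4 (valence 4) → 0 H
  atom 21: O, bond orders sum to 2 (valence 2) → 0 H
  atom 22: O, bond orders sum to 1 (valence 2) → 1 H
Totals → C:15, H:17, F:3, O:4.

C15H17F3O4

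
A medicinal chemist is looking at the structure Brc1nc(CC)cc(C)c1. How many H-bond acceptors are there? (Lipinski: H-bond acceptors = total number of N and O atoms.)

1

N atoms: 1; O atoms: 0.
Lipinski HBA = 1 + 0 = 1.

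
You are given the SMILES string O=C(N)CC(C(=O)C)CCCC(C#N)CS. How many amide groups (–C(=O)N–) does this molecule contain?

The amide motif appears at heavy-atom position 2 in the SMILES.
Other groups present: 1 ketone, 1 nitrile, 1 thiol.
Amide count: 1.

1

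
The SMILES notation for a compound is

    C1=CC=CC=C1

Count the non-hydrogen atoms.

Every atom symbol written in the SMILES (organic subset) is one heavy atom; implicit H are not written.
Heavy atoms by element → C:6.
Total: 6.

6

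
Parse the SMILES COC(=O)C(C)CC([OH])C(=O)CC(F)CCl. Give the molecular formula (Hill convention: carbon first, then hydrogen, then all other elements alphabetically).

Walk through each heavy atom and fill implicit hydrogens from standard valence (C 4, N 3, O 2, S 2, halogen 1):
  atom 1: C, bond orders sum to 1 (valence 4) → 3 H
  atom 2: O, bond orders sum to 2 (valence 2) → 0 H
  atom 3: C, bond orders sum to 4 (valence 4) → 0 H
  atom 4: O, bond orders sum to 2 (valence 2) → 0 H
  atom 5: C, bond orders sum to 3 (valence 4) → 1 H
  atom 6: C, bond orders sum to 1 (valence 4) → 3 H
  atom 7: C, bond orders sum to 2 (valence 4) → 2 H
  atom 8: C, bond orders sum to 3 (valence 4) → 1 H
  atom 9: O with explicit H count 1
  atom 10: C, bond orders sum to 4 (valence 4) → 0 H
  atom 11: O, bond orders sum to 2 (valence 2) → 0 H
  atom 12: C, bond orders sum to 2 (valence 4) → 2 H
  atom 13: C, bond orders sum to 3 (valence 4) → 1 H
  atom 14: F (halogen, monovalent) → 0 H
  atom 15: C, bond orders sum to 2 (valence 4) → 2 H
  atom 16: Cl (halogen, monovalent) → 0 H
Totals → C:10, H:16, Cl:1, F:1, O:4.
In Hill order: C10H16ClFO4.

C10H16ClFO4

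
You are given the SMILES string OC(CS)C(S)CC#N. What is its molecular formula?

Walk through each heavy atom and fill implicit hydrogens from standard valence (C 4, N 3, O 2, S 2, halogen 1):
  atom 1: O, bond orders sum to 1 (valence 2) → 1 H
  atom 2: C, bond orders sum to 3 (valence 4) → 1 H
  atom 3: C, bond orders sum to 2 (valence 4) → 2 H
  atom 4: S, bond orders sum to 1 (valence 2) → 1 H
  atom 5: C, bond orders sum to 3 (valence 4) → 1 H
  atom 6: S, bond orders sum to 1 (valence 2) → 1 H
  atom 7: C, bond orders sum to 2 (valence 4) → 2 H
  atom 8: C, bond orders sum to 4 (valence 4) → 0 H
  atom 9: N, bond orders sum to 3 (valence 3) → 0 H
Totals → C:5, H:9, N:1, O:1, S:2.
In Hill order: C5H9NOS2.

C5H9NOS2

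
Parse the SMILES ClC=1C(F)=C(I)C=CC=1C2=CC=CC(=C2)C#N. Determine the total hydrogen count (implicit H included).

6

Walk through each heavy atom and fill implicit hydrogens from standard valence (C 4, N 3, O 2, S 2, halogen 1):
  atom 1: Cl (halogen, monovalent) → 0 H
  atom 2: C, bond orders sum to 4 (valence 4) → 0 H
  atom 3: C, bond orders sum to 4 (valence 4) → 0 H
  atom 4: F (halogen, monovalent) → 0 H
  atom 5: C, bond orders sum to 4 (valence 4) → 0 H
  atom 6: I (halogen, monovalent) → 0 H
  atom 7: C, bond orders sum to 3 (valence 4) → 1 H
  atom 8: C, bond orders sum to 3 (valence 4) → 1 H
  atom 9: C, bond orders sum to 4 (valence 4) → 0 H
  atom 10: C, bond orders sum to 4 (valence 4) → 0 H
  atom 11: C, bond orders sum to 3 (valence 4) → 1 H
  atom 12: C, bond orders sum to 3 (valence 4) → 1 H
  atom 13: C, bond orders sum to 3 (valence 4) → 1 H
  atom 14: C, bond orders sum to 4 (valence 4) → 0 H
  atom 15: C, bond orders sum to 3 (valence 4) → 1 H
  atom 16: C, bond orders sum to 4 (valence 4) → 0 H
  atom 17: N, bond orders sum to 3 (valence 3) → 0 H
Total hydrogens: 6.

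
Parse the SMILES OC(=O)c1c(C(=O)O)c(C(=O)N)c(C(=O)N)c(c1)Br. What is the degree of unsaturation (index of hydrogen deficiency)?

8

Molecular formula: C10H7BrN2O6.
DoU = (2C + 2 + N − H − X) / 2, where X is the halogen count and O/S are ignored.
    = (2·10 + 2 + 2 − 7 − 1) / 2 = 16 / 2 = 8.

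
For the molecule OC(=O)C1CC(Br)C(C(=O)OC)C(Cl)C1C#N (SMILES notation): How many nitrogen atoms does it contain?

Scan the SMILES for N atoms (remember two-letter symbols like Cl and Br are single atoms).
Nitrogen count: 1.

1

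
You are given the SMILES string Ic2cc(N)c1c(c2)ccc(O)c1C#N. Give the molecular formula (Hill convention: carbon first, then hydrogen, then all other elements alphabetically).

C11H7IN2O

Walk through each heavy atom and fill implicit hydrogens from standard valence (C 4, N 3, O 2, S 2, halogen 1); for lowercase aromatic atoms, an aromatic c carries 1 H when it has two neighbours and 0 H with three, and aromatic n carries 0 H:
  atom 1: I (halogen, monovalent) → 0 H
  atom 2: aromatic c, 3 neighbours → 0 H
  atom 3: aromatic c, 2 neighbours → 1 H
  atom 4: aromatic c, 3 neighbours → 0 H
  atom 5: N, bond orders sum to 1 (valence 3) → 2 H
  atom 6: aromatic c, 3 neighbours → 0 H
  atom 7: aromatic c, 3 neighbours → 0 H
  atom 8: aromatic c, 2 neighbours → 1 H
  atom 9: aromatic c, 2 neighbours → 1 H
  atom 10: aromatic c, 2 neighbours → 1 H
  atom 11: aromatic c, 3 neighbours → 0 H
  atom 12: O, bond orders sum to 1 (valence 2) → 1 H
  atom 13: aromatic c, 3 neighbours → 0 H
  atom 14: C, bond orders sum to 4 (valence 4) → 0 H
  atom 15: N, bond orders sum to 3 (valence 3) → 0 H
Totals → C:11, H:7, I:1, N:2, O:1.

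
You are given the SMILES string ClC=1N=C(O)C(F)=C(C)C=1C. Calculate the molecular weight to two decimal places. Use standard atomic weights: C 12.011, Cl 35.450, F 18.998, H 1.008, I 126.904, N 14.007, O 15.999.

First, the molecular formula is C7H7ClFNO (counting implicit H from valence).
  C: 7 × 12.011 = 84.077
  Cl: 1 × 35.450 = 35.450
  F: 1 × 18.998 = 18.998
  H: 7 × 1.008 = 7.056
  N: 1 × 14.007 = 14.007
  O: 1 × 15.999 = 15.999
Sum: 7×12.011 + 1×35.450 + 1×18.998 + 7×1.008 + 1×14.007 + 1×15.999 = 175.587 → 175.59 g/mol.

175.59 g/mol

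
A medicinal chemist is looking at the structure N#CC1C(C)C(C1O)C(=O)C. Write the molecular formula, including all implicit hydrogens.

C8H11NO2

Walk through each heavy atom and fill implicit hydrogens from standard valence (C 4, N 3, O 2, S 2, halogen 1):
  atom 1: N, bond orders sum to 3 (valence 3) → 0 H
  atom 2: C, bond orders sum to 4 (valence 4) → 0 H
  atom 3: C, bond orders sum to 3 (valence 4) → 1 H
  atom 4: C, bond orders sum to 3 (valence 4) → 1 H
  atom 5: C, bond orders sum to 1 (valence 4) → 3 H
  atom 6: C, bond orders sum to 3 (valence 4) → 1 H
  atom 7: C, bond orders sum to 3 (valence 4) → 1 H
  atom 8: O, bond orders sum to 1 (valence 2) → 1 H
  atom 9: C, bond orders sum to 4 (valence 4) → 0 H
  atom 10: O, bond orders sum to 2 (valence 2) → 0 H
  atom 11: C, bond orders sum to 1 (valence 4) → 3 H
Totals → C:8, H:11, N:1, O:2.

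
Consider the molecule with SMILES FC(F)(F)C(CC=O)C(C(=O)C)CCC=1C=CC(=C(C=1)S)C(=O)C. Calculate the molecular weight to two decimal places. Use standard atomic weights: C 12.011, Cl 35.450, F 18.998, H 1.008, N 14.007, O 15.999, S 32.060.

360.39 g/mol

First, the molecular formula is C17H19F3O3S (counting implicit H from valence).
  C: 17 × 12.011 = 204.187
  F: 3 × 18.998 = 56.994
  H: 19 × 1.008 = 19.152
  O: 3 × 15.999 = 47.997
  S: 1 × 32.060 = 32.060
Sum: 17×12.011 + 3×18.998 + 19×1.008 + 3×15.999 + 1×32.060 = 360.390 → 360.39 g/mol.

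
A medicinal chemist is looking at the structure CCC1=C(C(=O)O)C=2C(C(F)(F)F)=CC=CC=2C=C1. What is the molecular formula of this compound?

Walk through each heavy atom and fill implicit hydrogens from standard valence (C 4, N 3, O 2, S 2, halogen 1):
  atom 1: C, bond orders sum to 1 (valence 4) → 3 H
  atom 2: C, bond orders sum to 2 (valence 4) → 2 H
  atom 3: C, bond orders sum to 4 (valence 4) → 0 H
  atom 4: C, bond orders sum to 4 (valence 4) → 0 H
  atom 5: C, bond orders sum to 4 (valence 4) → 0 H
  atom 6: O, bond orders sum to 2 (valence 2) → 0 H
  atom 7: O, bond orders sum to 1 (valence 2) → 1 H
  atom 8: C, bond orders sum to 4 (valence 4) → 0 H
  atom 9: C, bond orders sum to 4 (valence 4) → 0 H
  atom 10: C, bond orders sum to 4 (valence 4) → 0 H
  atom 11: F (halogen, monovalent) → 0 H
  atom 12: F (halogen, monovalent) → 0 H
  atom 13: F (halogen, monovalent) → 0 H
  atom 14: C, bond orders sum to 3 (valence 4) → 1 H
  atom 15: C, bond orders sum to 3 (valence 4) → 1 H
  atom 16: C, bond orders sum to 3 (valence 4) → 1 H
  atom 17: C, bond orders sum to 4 (valence 4) → 0 H
  atom 18: C, bond orders sum to 3 (valence 4) → 1 H
  atom 19: C, bond orders sum to 3 (valence 4) → 1 H
Totals → C:14, H:11, F:3, O:2.

C14H11F3O2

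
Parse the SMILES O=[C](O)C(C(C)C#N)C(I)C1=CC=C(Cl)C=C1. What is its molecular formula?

C12H11ClINO2

Walk through each heavy atom and fill implicit hydrogens from standard valence (C 4, N 3, O 2, S 2, halogen 1):
  atom 1: O, bond orders sum to 2 (valence 2) → 0 H
  atom 2: C with explicit H count 0
  atom 3: O, bond orders sum to 1 (valence 2) → 1 H
  atom 4: C, bond orders sum to 3 (valence 4) → 1 H
  atom 5: C, bond orders sum to 3 (valence 4) → 1 H
  atom 6: C, bond orders sum to 1 (valence 4) → 3 H
  atom 7: C, bond orders sum to 4 (valence 4) → 0 H
  atom 8: N, bond orders sum to 3 (valence 3) → 0 H
  atom 9: C, bond orders sum to 3 (valence 4) → 1 H
  atom 10: I (halogen, monovalent) → 0 H
  atom 11: C, bond orders sum to 4 (valence 4) → 0 H
  atom 12: C, bond orders sum to 3 (valence 4) → 1 H
  atom 13: C, bond orders sum to 3 (valence 4) → 1 H
  atom 14: C, bond orders sum to 4 (valence 4) → 0 H
  atom 15: Cl (halogen, monovalent) → 0 H
  atom 16: C, bond orders sum to 3 (valence 4) → 1 H
  atom 17: C, bond orders sum to 3 (valence 4) → 1 H
Totals → C:12, H:11, Cl:1, I:1, N:1, O:2.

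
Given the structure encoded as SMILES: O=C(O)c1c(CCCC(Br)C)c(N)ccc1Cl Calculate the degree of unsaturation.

Molecular formula: C12H15BrClNO2.
DoU = (2C + 2 + N − H − X) / 2, where X is the halogen count and O/S are ignored.
    = (2·12 + 2 + 1 − 15 − 2) / 2 = 10 / 2 = 5.

5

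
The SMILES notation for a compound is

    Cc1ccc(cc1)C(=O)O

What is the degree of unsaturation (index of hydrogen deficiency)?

5

Molecular formula: C8H8O2.
DoU = (2C + 2 + N − H − X) / 2, where X is the halogen count and O/S are ignored.
    = (2·8 + 2 + 0 − 8 − 0) / 2 = 10 / 2 = 5.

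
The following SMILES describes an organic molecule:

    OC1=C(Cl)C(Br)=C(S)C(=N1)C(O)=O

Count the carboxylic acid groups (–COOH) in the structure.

The carboxylic acid motif appears at heavy-atom position 11 in the SMILES.
Other groups present: 1 hydroxyl, 1 thiol.
Carboxylic acid count: 1.

1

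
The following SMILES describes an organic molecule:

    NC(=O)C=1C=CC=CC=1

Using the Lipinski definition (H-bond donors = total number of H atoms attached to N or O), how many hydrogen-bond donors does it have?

2

Donors: find every N or O and count the H atoms it carries.
  atom 1 (N): bond orders sum to 1 → 2 H
  atom 3 (O): bond orders sum to 2 → 0 H
Lipinski HBD = 2.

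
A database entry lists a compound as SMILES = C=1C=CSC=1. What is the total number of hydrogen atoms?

Walk through each heavy atom and fill implicit hydrogens from standard valence (C 4, N 3, O 2, S 2, halogen 1):
  atom 1: C, bond orders sum to 3 (valence 4) → 1 H
  atom 2: C, bond orders sum to 3 (valence 4) → 1 H
  atom 3: C, bond orders sum to 3 (valence 4) → 1 H
  atom 4: S, bond orders sum to 2 (valence 2) → 0 H
  atom 5: C, bond orders sum to 3 (valence 4) → 1 H
Total hydrogens: 4.

4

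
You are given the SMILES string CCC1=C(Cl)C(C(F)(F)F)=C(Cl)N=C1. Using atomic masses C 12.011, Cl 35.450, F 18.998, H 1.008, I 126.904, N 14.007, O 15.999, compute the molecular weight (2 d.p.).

244.04 g/mol

First, the molecular formula is C8H6Cl2F3N (counting implicit H from valence).
  C: 8 × 12.011 = 96.088
  Cl: 2 × 35.450 = 70.900
  F: 3 × 18.998 = 56.994
  H: 6 × 1.008 = 6.048
  N: 1 × 14.007 = 14.007
Sum: 8×12.011 + 2×35.450 + 3×18.998 + 6×1.008 + 1×14.007 = 244.037 → 244.04 g/mol.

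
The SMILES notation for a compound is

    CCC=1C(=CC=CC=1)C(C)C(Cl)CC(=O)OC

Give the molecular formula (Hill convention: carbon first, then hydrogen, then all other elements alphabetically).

Walk through each heavy atom and fill implicit hydrogens from standard valence (C 4, N 3, O 2, S 2, halogen 1):
  atom 1: C, bond orders sum to 1 (valence 4) → 3 H
  atom 2: C, bond orders sum to 2 (valence 4) → 2 H
  atom 3: C, bond orders sum to 4 (valence 4) → 0 H
  atom 4: C, bond orders sum to 4 (valence 4) → 0 H
  atom 5: C, bond orders sum to 3 (valence 4) → 1 H
  atom 6: C, bond orders sum to 3 (valence 4) → 1 H
  atom 7: C, bond orders sum to 3 (valence 4) → 1 H
  atom 8: C, bond orders sum to 3 (valence 4) → 1 H
  atom 9: C, bond orders sum to 3 (valence 4) → 1 H
  atom 10: C, bond orders sum to 1 (valence 4) → 3 H
  atom 11: C, bond orders sum to 3 (valence 4) → 1 H
  atom 12: Cl (halogen, monovalent) → 0 H
  atom 13: C, bond orders sum to 2 (valence 4) → 2 H
  atom 14: C, bond orders sum to 4 (valence 4) → 0 H
  atom 15: O, bond orders sum to 2 (valence 2) → 0 H
  atom 16: O, bond orders sum to 2 (valence 2) → 0 H
  atom 17: C, bond orders sum to 1 (valence 4) → 3 H
Totals → C:14, H:19, Cl:1, O:2.
In Hill order: C14H19ClO2.

C14H19ClO2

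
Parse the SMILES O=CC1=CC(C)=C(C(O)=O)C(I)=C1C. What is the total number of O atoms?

3

Scan the SMILES for O atoms (remember two-letter symbols like Cl and Br are single atoms).
Oxygen count: 3.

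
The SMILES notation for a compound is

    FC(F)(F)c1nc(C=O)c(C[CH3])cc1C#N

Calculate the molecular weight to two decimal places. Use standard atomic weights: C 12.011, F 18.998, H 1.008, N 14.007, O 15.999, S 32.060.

First, the molecular formula is C10H7F3N2O (counting implicit H from valence).
  C: 10 × 12.011 = 120.110
  F: 3 × 18.998 = 56.994
  H: 7 × 1.008 = 7.056
  N: 2 × 14.007 = 28.014
  O: 1 × 15.999 = 15.999
Sum: 10×12.011 + 3×18.998 + 7×1.008 + 2×14.007 + 1×15.999 = 228.173 → 228.17 g/mol.

228.17 g/mol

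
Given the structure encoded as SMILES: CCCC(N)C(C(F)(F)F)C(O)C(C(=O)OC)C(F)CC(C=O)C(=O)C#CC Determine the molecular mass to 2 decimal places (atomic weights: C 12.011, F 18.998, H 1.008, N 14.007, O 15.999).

First, the molecular formula is C18H25F4NO5 (counting implicit H from valence).
  C: 18 × 12.011 = 216.198
  F: 4 × 18.998 = 75.992
  H: 25 × 1.008 = 25.200
  N: 1 × 14.007 = 14.007
  O: 5 × 15.999 = 79.995
Sum: 18×12.011 + 4×18.998 + 25×1.008 + 1×14.007 + 5×15.999 = 411.392 → 411.39 g/mol.

411.39 g/mol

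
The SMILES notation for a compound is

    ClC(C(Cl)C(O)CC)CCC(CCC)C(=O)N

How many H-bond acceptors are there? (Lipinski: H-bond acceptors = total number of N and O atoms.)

3

N atoms: 1; O atoms: 2.
Lipinski HBA = 1 + 2 = 3.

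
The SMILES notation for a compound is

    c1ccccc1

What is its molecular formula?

Walk through each heavy atom and fill implicit hydrogens from standard valence (C 4, N 3, O 2, S 2, halogen 1); for lowercase aromatic atoms, an aromatic c carries 1 H when it has two neighbours and 0 H with three, and aromatic n carries 0 H:
  atom 1: aromatic c, 2 neighbours → 1 H
  atom 2: aromatic c, 2 neighbours → 1 H
  atom 3: aromatic c, 2 neighbours → 1 H
  atom 4: aromatic c, 2 neighbours → 1 H
  atom 5: aromatic c, 2 neighbours → 1 H
  atom 6: aromatic c, 2 neighbours → 1 H
Totals → C:6, H:6.
In Hill order: C6H6.

C6H6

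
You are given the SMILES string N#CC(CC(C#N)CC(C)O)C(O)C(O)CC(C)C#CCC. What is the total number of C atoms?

17

Count every carbon token in the SMILES (each C, including those in ring-closure positions and inside branches).
Carbon count: 17.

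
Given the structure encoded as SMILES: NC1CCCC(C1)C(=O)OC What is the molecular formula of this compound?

C8H15NO2

Walk through each heavy atom and fill implicit hydrogens from standard valence (C 4, N 3, O 2, S 2, halogen 1):
  atom 1: N, bond orders sum to 1 (valence 3) → 2 H
  atom 2: C, bond orders sum to 3 (valence 4) → 1 H
  atom 3: C, bond orders sum to 2 (valence 4) → 2 H
  atom 4: C, bond orders sum to 2 (valence 4) → 2 H
  atom 5: C, bond orders sum to 2 (valence 4) → 2 H
  atom 6: C, bond orders sum to 3 (valence 4) → 1 H
  atom 7: C, bond orders sum to 2 (valence 4) → 2 H
  atom 8: C, bond orders sum to 4 (valence 4) → 0 H
  atom 9: O, bond orders sum to 2 (valence 2) → 0 H
  atom 10: O, bond orders sum to 2 (valence 2) → 0 H
  atom 11: C, bond orders sum to 1 (valence 4) → 3 H
Totals → C:8, H:15, N:1, O:2.
In Hill order: C8H15NO2.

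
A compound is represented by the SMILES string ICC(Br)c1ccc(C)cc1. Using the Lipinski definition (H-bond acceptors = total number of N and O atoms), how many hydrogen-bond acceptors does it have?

0

N atoms: 0; O atoms: 0.
Lipinski HBA = 0 + 0 = 0.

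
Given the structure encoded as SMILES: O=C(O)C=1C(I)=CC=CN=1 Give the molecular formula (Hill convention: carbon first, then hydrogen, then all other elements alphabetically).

Walk through each heavy atom and fill implicit hydrogens from standard valence (C 4, N 3, O 2, S 2, halogen 1):
  atom 1: O, bond orders sum to 2 (valence 2) → 0 H
  atom 2: C, bond orders sum to 4 (valence 4) → 0 H
  atom 3: O, bond orders sum to 1 (valence 2) → 1 H
  atom 4: C, bond orders sum to 4 (valence 4) → 0 H
  atom 5: C, bond orders sum to 4 (valence 4) → 0 H
  atom 6: I (halogen, monovalent) → 0 H
  atom 7: C, bond orders sum to 3 (valence 4) → 1 H
  atom 8: C, bond orders sum to 3 (valence 4) → 1 H
  atom 9: C, bond orders sum to 3 (valence 4) → 1 H
  atom 10: N, bond orders sum to 3 (valence 3) → 0 H
Totals → C:6, H:4, I:1, N:1, O:2.
In Hill order: C6H4INO2.

C6H4INO2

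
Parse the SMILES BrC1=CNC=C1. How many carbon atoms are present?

4

Count every carbon token in the SMILES (each C, including those in ring-closure positions and inside branches).
Carbon count: 4.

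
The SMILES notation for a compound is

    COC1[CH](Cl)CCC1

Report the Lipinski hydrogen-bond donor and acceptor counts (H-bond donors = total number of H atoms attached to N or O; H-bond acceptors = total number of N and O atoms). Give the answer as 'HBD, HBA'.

Donors: find every N or O and count the H atoms it carries.
  atom 2 (O): bond orders sum to 2 → 0 H
Lipinski HBD = 0.
Acceptors: N atoms = 0, O atoms = 1 → HBA = 1.

0, 1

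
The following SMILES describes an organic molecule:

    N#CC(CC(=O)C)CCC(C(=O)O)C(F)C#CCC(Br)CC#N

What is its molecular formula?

C16H18BrFN2O3

Walk through each heavy atom and fill implicit hydrogens from standard valence (C 4, N 3, O 2, S 2, halogen 1):
  atom 1: N, bond orders sum to 3 (valence 3) → 0 H
  atom 2: C, bond orders sum to 4 (valence 4) → 0 H
  atom 3: C, bond orders sum to 3 (valence 4) → 1 H
  atom 4: C, bond orders sum to 2 (valence 4) → 2 H
  atom 5: C, bond orders sum to 4 (valence 4) → 0 H
  atom 6: O, bond orders sum to 2 (valence 2) → 0 H
  atom 7: C, bond orders sum to 1 (valence 4) → 3 H
  atom 8: C, bond orders sum to 2 (valence 4) → 2 H
  atom 9: C, bond orders sum to 2 (valence 4) → 2 H
  atom 10: C, bond orders sum to 3 (valence 4) → 1 H
  atom 11: C, bond orders sum to 4 (valence 4) → 0 H
  atom 12: O, bond orders sum to 2 (valence 2) → 0 H
  atom 13: O, bond orders sum to 1 (valence 2) → 1 H
  atom 14: C, bond orders sum to 3 (valence 4) → 1 H
  atom 15: F (halogen, monovalent) → 0 H
  atom 16: C, bond orders sum to 4 (valence 4) → 0 H
  atom 17: C, bond orders sum to 4 (valence 4) → 0 H
  atom 18: C, bond orders sum to 2 (valence 4) → 2 H
  atom 19: C, bond orders sum to 3 (valence 4) → 1 H
  atom 20: Br (halogen, monovalent) → 0 H
  atom 21: C, bond orders sum to 2 (valence 4) → 2 H
  atom 22: C, bond orders sum to 4 (valence 4) → 0 H
  atom 23: N, bond orders sum to 3 (valence 3) → 0 H
Totals → C:16, H:18, Br:1, F:1, N:2, O:3.
In Hill order: C16H18BrFN2O3.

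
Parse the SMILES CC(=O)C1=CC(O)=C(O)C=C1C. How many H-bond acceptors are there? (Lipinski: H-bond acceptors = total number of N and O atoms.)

N atoms: 0; O atoms: 3.
Lipinski HBA = 0 + 3 = 3.

3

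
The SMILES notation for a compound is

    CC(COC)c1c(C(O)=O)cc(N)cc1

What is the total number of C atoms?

11

Count every carbon token in the SMILES (each C, including those in ring-closure positions and inside branches).
Carbon count: 11.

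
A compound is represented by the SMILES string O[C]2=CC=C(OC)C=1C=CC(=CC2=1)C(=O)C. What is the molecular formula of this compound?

Walk through each heavy atom and fill implicit hydrogens from standard valence (C 4, N 3, O 2, S 2, halogen 1):
  atom 1: O, bond orders sum to 1 (valence 2) → 1 H
  atom 2: C with explicit H count 0
  atom 3: C, bond orders sum to 3 (valence 4) → 1 H
  atom 4: C, bond orders sum to 3 (valence 4) → 1 H
  atom 5: C, bond orders sum to 4 (valence 4) → 0 H
  atom 6: O, bond orders sum to 2 (valence 2) → 0 H
  atom 7: C, bond orders sum to 1 (valence 4) → 3 H
  atom 8: C, bond orders sum to 4 (valence 4) → 0 H
  atom 9: C, bond orders sum to 3 (valence 4) → 1 H
  atom 10: C, bond orders sum to 3 (valence 4) → 1 H
  atom 11: C, bond orders sum to 4 (valence 4) → 0 H
  atom 12: C, bond orders sum to 3 (valence 4) → 1 H
  atom 13: C, bond orders sum to 4 (valence 4) → 0 H
  atom 14: C, bond orders sum to 4 (valence 4) → 0 H
  atom 15: O, bond orders sum to 2 (valence 2) → 0 H
  atom 16: C, bond orders sum to 1 (valence 4) → 3 H
Totals → C:13, H:12, O:3.

C13H12O3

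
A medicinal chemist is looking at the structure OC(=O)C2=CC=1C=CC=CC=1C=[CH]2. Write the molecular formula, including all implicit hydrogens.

C11H8O2

Walk through each heavy atom and fill implicit hydrogens from standard valence (C 4, N 3, O 2, S 2, halogen 1):
  atom 1: O, bond orders sum to 1 (valence 2) → 1 H
  atom 2: C, bond orders sum to 4 (valence 4) → 0 H
  atom 3: O, bond orders sum to 2 (valence 2) → 0 H
  atom 4: C, bond orders sum to 4 (valence 4) → 0 H
  atom 5: C, bond orders sum to 3 (valence 4) → 1 H
  atom 6: C, bond orders sum to 4 (valence 4) → 0 H
  atom 7: C, bond orders sum to 3 (valence 4) → 1 H
  atom 8: C, bond orders sum to 3 (valence 4) → 1 H
  atom 9: C, bond orders sum to 3 (valence 4) → 1 H
  atom 10: C, bond orders sum to 3 (valence 4) → 1 H
  atom 11: C, bond orders sum to 4 (valence 4) → 0 H
  atom 12: C, bond orders sum to 3 (valence 4) → 1 H
  atom 13: C with explicit H count 1
Totals → C:11, H:8, O:2.
In Hill order: C11H8O2.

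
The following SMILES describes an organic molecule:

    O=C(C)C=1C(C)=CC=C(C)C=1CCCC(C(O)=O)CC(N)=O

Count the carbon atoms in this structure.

17

Count every carbon token in the SMILES (each C, including those in ring-closure positions and inside branches).
Carbon count: 17.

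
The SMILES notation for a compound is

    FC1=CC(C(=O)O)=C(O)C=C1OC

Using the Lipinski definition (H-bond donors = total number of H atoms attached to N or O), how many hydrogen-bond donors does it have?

2

Donors: find every N or O and count the H atoms it carries.
  atom 6 (O): bond orders sum to 2 → 0 H
  atom 7 (O): bond orders sum to 1 → 1 H
  atom 9 (O): bond orders sum to 1 → 1 H
  atom 12 (O): bond orders sum to 2 → 0 H
Lipinski HBD = 2.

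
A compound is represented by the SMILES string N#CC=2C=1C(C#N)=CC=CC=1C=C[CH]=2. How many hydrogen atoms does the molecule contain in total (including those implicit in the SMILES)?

Walk through each heavy atom and fill implicit hydrogens from standard valence (C 4, N 3, O 2, S 2, halogen 1):
  atom 1: N, bond orders sum to 3 (valence 3) → 0 H
  atom 2: C, bond orders sum to 4 (valence 4) → 0 H
  atom 3: C, bond orders sum to 4 (valence 4) → 0 H
  atom 4: C, bond orders sum to 4 (valence 4) → 0 H
  atom 5: C, bond orders sum to 4 (valence 4) → 0 H
  atom 6: C, bond orders sum to 4 (valence 4) → 0 H
  atom 7: N, bond orders sum to 3 (valence 3) → 0 H
  atom 8: C, bond orders sum to 3 (valence 4) → 1 H
  atom 9: C, bond orders sum to 3 (valence 4) → 1 H
  atom 10: C, bond orders sum to 3 (valence 4) → 1 H
  atom 11: C, bond orders sum to 4 (valence 4) → 0 H
  atom 12: C, bond orders sum to 3 (valence 4) → 1 H
  atom 13: C, bond orders sum to 3 (valence 4) → 1 H
  atom 14: C with explicit H count 1
Total hydrogens: 6.

6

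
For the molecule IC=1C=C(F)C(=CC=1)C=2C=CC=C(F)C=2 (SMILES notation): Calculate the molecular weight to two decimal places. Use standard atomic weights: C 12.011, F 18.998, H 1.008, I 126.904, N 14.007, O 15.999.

316.09 g/mol

First, the molecular formula is C12H7F2I (counting implicit H from valence).
  C: 12 × 12.011 = 144.132
  F: 2 × 18.998 = 37.996
  H: 7 × 1.008 = 7.056
  I: 1 × 126.904 = 126.904
Sum: 12×12.011 + 2×18.998 + 7×1.008 + 1×126.904 = 316.088 → 316.09 g/mol.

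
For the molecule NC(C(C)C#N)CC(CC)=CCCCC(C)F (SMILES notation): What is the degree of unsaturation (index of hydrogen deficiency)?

Degree of unsaturation = (number of rings) + (number of π bonds).
Ring closures in the SMILES: 0.
π bonds: 1 double bond (each 1 DoU), 1 triple bond (each 2 DoU) → 3 DoU from unsaturation.
Total DoU = 0 + 3 = 3.

3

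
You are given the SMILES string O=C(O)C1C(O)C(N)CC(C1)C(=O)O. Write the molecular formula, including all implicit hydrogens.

C8H13NO5

Walk through each heavy atom and fill implicit hydrogens from standard valence (C 4, N 3, O 2, S 2, halogen 1):
  atom 1: O, bond orders sum to 2 (valence 2) → 0 H
  atom 2: C, bond orders sum to 4 (valence 4) → 0 H
  atom 3: O, bond orders sum to 1 (valence 2) → 1 H
  atom 4: C, bond orders sum to 3 (valence 4) → 1 H
  atom 5: C, bond orders sum to 3 (valence 4) → 1 H
  atom 6: O, bond orders sum to 1 (valence 2) → 1 H
  atom 7: C, bond orders sum to 3 (valence 4) → 1 H
  atom 8: N, bond orders sum to 1 (valence 3) → 2 H
  atom 9: C, bond orders sum to 2 (valence 4) → 2 H
  atom 10: C, bond orders sum to 3 (valence 4) → 1 H
  atom 11: C, bond orders sum to 2 (valence 4) → 2 H
  atom 12: C, bond orders sum to 4 (valence 4) → 0 H
  atom 13: O, bond orders sum to 2 (valence 2) → 0 H
  atom 14: O, bond orders sum to 1 (valence 2) → 1 H
Totals → C:8, H:13, N:1, O:5.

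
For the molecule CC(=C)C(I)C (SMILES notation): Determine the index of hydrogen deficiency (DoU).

1

Degree of unsaturation = (number of rings) + (number of π bonds).
Ring closures in the SMILES: 0.
π bonds: 1 double bond (each 1 DoU) → 1 DoU from unsaturation.
Total DoU = 0 + 1 = 1.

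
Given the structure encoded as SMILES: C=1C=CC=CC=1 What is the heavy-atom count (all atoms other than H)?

Every atom symbol written in the SMILES (organic subset) is one heavy atom; implicit H are not written.
Heavy atoms by element → C:6.
Total: 6.

6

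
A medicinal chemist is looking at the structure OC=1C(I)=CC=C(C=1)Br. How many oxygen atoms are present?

1

Scan the SMILES for O atoms (remember two-letter symbols like Cl and Br are single atoms).
Oxygen count: 1.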